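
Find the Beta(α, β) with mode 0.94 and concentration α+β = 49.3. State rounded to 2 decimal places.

Mode = (α−1)/(κ−2) with κ = α+β, so α−1 = 0.94·47.3 = 44.46.
α = 45.46; β = κ − α = 3.84.

α = 45.46, β = 3.84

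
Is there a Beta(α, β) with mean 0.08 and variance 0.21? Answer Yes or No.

A Beta with mean μ has variance μ(1−μ)/(α+β+1) < μ(1−μ).
Here μ(1−μ) = 0.08×0.92 = 0.0736, and 0.21 ≥ 0.0736.

No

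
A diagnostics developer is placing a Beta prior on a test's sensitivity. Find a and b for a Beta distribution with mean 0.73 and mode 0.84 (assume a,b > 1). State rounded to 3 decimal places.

a = 4.513, b = 1.669

With s = a+b: μ = a/s and mode = (a−1)/(s−2). Eliminating a = μs,
μs − 1 = m(s−2) ⇒ s(μ−m) = 1−2m ⇒ s = -0.68/-0.11 = 6.1818.
So a = μs = 4.513, b = (1−μ)s = 1.669.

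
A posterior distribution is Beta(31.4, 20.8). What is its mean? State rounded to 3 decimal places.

E[X] = α/(α+β) = 31.4/52.2 = 0.602.

0.602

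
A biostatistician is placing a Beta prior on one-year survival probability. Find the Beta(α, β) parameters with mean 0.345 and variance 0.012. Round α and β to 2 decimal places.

α = 6.15, β = 11.68

By moment matching, α+β = μ(1−μ)/σ² − 1 = (0.345·0.655)/0.012 − 1 = 18.8312 − 1 = 17.8312.
Since α/(α+β) = μ, α = 0.345·17.8312 = 6.15 and β = 0.655·17.8312 = 11.68.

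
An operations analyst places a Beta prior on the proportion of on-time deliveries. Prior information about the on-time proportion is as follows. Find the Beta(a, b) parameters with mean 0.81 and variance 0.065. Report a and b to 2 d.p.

a = 1.11, b = 0.26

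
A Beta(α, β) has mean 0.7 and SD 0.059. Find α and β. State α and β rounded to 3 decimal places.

α = 41.529, β = 17.798

Variance = 0.059² = 0.003481. The moment-matching identity α+β = μ(1−μ)/Var − 1 gives
α+β = 0.21/0.003481 − 1 = 59.3275, so α = μ·59.3275 = 41.529 and β = (1−μ)·59.3275 = 17.798.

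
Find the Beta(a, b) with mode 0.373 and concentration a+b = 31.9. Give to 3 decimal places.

a = 12.153, b = 19.747

Mode = (a−1)/(κ−2) with κ = a+b, so a−1 = 0.373·29.9 = 11.153.
a = 12.153; b = κ − a = 19.747.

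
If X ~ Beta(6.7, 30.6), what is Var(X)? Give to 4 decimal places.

α+β = 37.3 and αβ = 205.02, so Var = αβ/[(α+β)²(α+β+1)] = 205.02/53286.407 = 0.0038.

0.0038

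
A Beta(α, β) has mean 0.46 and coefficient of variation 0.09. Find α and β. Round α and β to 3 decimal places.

σ = CV·μ = 0.09×0.46 = 0.04140, so σ² = 0.001714.
s+1 = μ(1−μ)/σ² = 0.2484/0.001714 = 144.9275, so s = α+β = 143.9275.
α = μs = 66.207, β = (1−μ)s = 77.721.

α = 66.207, β = 77.721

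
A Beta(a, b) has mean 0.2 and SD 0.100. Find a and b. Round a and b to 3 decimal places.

a = 3.000, b = 12.000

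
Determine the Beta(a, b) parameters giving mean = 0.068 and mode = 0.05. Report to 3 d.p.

a = 3.400, b = 46.600

Let s = a+b. Mean gives a = μs = 0.068s; mode gives (a−1)/(s−2) = 0.05.
Substituting: 0.068s − 1 = 0.05(s−2) = 0.05s − 0.10, so 0.018s = 0.90 and s = 50.0000.
Then a = 0.068×50.0000 = 3.400 and b = s−a = 46.600.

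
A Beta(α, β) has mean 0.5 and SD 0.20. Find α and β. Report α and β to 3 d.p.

α = 2.625, β = 2.625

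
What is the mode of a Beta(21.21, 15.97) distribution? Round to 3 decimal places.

With α,β > 1, mode = (α−1)/(α+β−2) = 20.21/35.18 = 0.574.

0.574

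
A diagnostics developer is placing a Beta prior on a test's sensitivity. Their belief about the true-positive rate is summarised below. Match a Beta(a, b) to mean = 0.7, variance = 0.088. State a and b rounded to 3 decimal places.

Let s = a+b. The Beta variance is μ(1−μ)/(s+1).
So s+1 = μ(1−μ)/σ² = (0.7×0.3)/0.088 = 0.21/0.088 = 2.3864, giving s = 1.3864.
Then a = μs = 0.7×1.3864 = 0.970 and b = (1−μ)s = 0.3×1.3864 = 0.416.

a = 0.970, b = 0.416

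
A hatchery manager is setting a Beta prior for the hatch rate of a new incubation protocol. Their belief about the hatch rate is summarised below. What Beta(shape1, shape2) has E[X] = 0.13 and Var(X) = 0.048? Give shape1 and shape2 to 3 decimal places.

Let s = shape1+shape2. The Beta variance is μ(1−μ)/(s+1).
So s+1 = μ(1−μ)/σ² = (0.13×0.87)/0.048 = 0.1131/0.048 = 2.3563, giving s = 1.3563.
Then shape1 = μs = 0.13×1.3563 = 0.176 and shape2 = (1−μ)s = 0.87×1.3563 = 1.180.

shape1 = 0.176, shape2 = 1.180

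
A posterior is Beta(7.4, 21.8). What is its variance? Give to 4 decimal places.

μ = 7.4/29.2 = 0.253425; Var = μ(1−μ)/(α+β+1) = 0.1892006/30.2 = 0.0063.

0.0063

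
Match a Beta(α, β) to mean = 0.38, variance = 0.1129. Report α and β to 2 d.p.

α = 0.41, β = 0.67

Write ν = α+β; then α = μν and Var = μ(1−μ)/(ν+1).
ν = μ(1−μ)/Var − 1 = 0.2356/0.1129 − 1 = 1.0868.
α = 0.38·1.0868 = 0.41, β = 0.62·1.0868 = 0.67.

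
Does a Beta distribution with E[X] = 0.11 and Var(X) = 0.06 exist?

The Beta variance bound is σ² < μ(1−μ).
Here μ(1−μ) = 0.11×0.89 = 0.0979, and 0.06 < 0.0979.

Yes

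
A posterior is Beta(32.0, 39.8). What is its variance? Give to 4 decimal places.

0.0034

Var = αβ/[(α+β)²(α+β+1)] = (32.0×39.8)/(71.8²×72.8) = 1273.60/375301.472 = 0.0034.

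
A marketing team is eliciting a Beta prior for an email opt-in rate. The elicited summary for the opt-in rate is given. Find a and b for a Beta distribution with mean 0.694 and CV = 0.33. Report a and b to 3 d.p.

Var = (CV·μ)² = (0.33×0.694)² = 0.052450.
a+b = μ(1−μ)/Var − 1 = 0.212364/0.052450 − 1 = 3.0489.
Thus a = 0.694·3.0489 = 2.116 and b = 0.306·3.0489 = 0.933.

a = 2.116, b = 0.933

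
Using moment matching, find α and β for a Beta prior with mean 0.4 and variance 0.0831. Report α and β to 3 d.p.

Let s = α+β. The Beta variance is μ(1−μ)/(s+1).
So s+1 = μ(1−μ)/σ² = (0.4×0.6)/0.0831 = 0.24/0.0831 = 2.8881, giving s = 1.8881.
Then α = μs = 0.4×1.8881 = 0.755 and β = (1−μ)s = 0.6×1.8881 = 1.133.

α = 0.755, β = 1.133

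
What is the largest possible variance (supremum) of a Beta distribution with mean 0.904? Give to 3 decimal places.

Var = μ(1−μ)/(α+β+1), which approaches μ(1−μ) as α+β → 0.
So the supremum is μ(1−μ) = 0.904×0.096 = 0.087.

0.087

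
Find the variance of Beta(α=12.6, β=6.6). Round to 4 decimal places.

0.0112

α+β = 19.2 and αβ = 83.16, so Var = αβ/[(α+β)²(α+β+1)] = 83.16/7446.528 = 0.0112.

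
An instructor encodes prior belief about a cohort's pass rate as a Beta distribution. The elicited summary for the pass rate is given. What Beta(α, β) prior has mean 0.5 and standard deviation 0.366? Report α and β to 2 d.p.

α = 0.43, β = 0.43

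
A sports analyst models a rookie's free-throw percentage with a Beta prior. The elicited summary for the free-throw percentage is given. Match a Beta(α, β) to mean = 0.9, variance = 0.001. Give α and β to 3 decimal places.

Write ν = α+β; then α = μν and Var = μ(1−μ)/(ν+1).
ν = μ(1−μ)/Var − 1 = 0.09/0.001 − 1 = 89.0000.
α = 0.9·89.0000 = 80.100, β = 0.1·89.0000 = 8.900.

α = 80.100, β = 8.900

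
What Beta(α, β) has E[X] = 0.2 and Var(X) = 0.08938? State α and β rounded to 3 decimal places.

Let s = α+β. The Beta variance is μ(1−μ)/(s+1).
So s+1 = μ(1−μ)/σ² = (0.2×0.8)/0.08938 = 0.16/0.08938 = 1.7901, giving s = 0.7901.
Then α = μs = 0.2×0.7901 = 0.158 and β = (1−μ)s = 0.8×0.7901 = 0.632.

α = 0.158, β = 0.632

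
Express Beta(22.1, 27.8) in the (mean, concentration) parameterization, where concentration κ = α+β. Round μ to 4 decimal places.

κ = α+β = 22.1+27.8 = 49.9; μ = α/κ = 22.1/49.9 = 0.4429.

μ = 0.4429, κ = 49.9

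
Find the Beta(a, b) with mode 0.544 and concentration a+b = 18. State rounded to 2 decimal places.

a = 9.70, b = 8.30

For a,b>1 the mode is (a−1)/(a+b−2), so a = mode·(κ−2)+1 = 0.544×16+1 = 9.70.
And b = (1−mode)·(κ−2)+1 = 0.456×16+1 = 8.30.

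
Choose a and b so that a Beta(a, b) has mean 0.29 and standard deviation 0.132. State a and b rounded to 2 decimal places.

a = 3.14, b = 7.68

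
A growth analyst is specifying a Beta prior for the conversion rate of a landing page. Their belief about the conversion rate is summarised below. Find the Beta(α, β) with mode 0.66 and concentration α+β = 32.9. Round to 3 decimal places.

Mode = (α−1)/(κ−2) with κ = α+β, so α−1 = 0.66·30.9 = 20.394.
α = 21.394; β = κ − α = 11.506.

α = 21.394, β = 11.506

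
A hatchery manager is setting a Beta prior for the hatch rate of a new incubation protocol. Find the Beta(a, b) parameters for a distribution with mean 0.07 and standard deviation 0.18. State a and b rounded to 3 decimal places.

σ² = 0.18² = 0.0324.
With s = a+b, Var = μ(1−μ)/(s+1), so s+1 = (0.07×0.93)/0.0324 = 2.0093 and s = 1.0093.
a = μs = 0.071, b = (1−μ)s = 0.939.

a = 0.071, b = 0.939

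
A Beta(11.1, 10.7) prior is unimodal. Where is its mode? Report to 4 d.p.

The density x^(α−1)(1−x)^(β−1) is maximised at (α−1)/(α+β−2) = 10.1/19.8 = 0.5101.

0.5101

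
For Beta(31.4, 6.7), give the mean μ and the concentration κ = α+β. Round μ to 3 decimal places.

κ = α+β = 31.4+6.7 = 38.1; μ = α/κ = 31.4/38.1 = 0.824.

μ = 0.824, κ = 38.1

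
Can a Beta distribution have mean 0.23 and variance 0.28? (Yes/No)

No

The Beta variance bound is σ² < μ(1−μ).
Here μ(1−μ) = 0.23×0.77 = 0.1771, and 0.28 ≥ 0.1771.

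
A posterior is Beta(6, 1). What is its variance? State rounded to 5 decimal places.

0.01531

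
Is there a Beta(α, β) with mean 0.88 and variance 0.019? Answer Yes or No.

Yes

The Beta variance bound is σ² < μ(1−μ).
Here μ(1−μ) = 0.88×0.12 = 0.1056, and 0.019 < 0.1056.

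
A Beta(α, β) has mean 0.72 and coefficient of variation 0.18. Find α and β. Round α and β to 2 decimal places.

Var = (CV·μ)² = (0.18×0.72)² = 0.016796.
α+β = μ(1−μ)/Var − 1 = 0.2016/0.016796 − 1 = 11.0027.
Thus α = 0.72·11.0027 = 7.92 and β = 0.28·11.0027 = 3.08.

α = 7.92, β = 3.08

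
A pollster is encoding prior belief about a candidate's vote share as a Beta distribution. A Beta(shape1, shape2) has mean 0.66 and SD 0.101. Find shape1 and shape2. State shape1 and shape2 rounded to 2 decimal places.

First σ² = 0.010201. Setting shape1 = μn, shape2 = (1−μ)n with n = shape1+shape2,
μ(1−μ)/(n+1) = 0.010201 ⇒ n+1 = 0.2244/0.010201 = 21.9978 ⇒ n = 20.9978.
Hence shape1 = 0.66×20.9978 = 13.86, shape2 = 0.34×20.9978 = 7.14.

shape1 = 13.86, shape2 = 7.14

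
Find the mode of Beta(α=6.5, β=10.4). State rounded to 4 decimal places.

0.3691

The density x^(α−1)(1−x)^(β−1) is maximised at (α−1)/(α+β−2) = 5.5/14.9 = 0.3691.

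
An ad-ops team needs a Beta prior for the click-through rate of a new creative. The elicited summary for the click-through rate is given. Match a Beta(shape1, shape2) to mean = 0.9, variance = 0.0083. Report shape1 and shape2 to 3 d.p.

By moment matching, shape1+shape2 = μ(1−μ)/σ² − 1 = (0.9·0.1)/0.0083 − 1 = 10.8434 − 1 = 9.8434.
Since shape1/(shape1+shape2) = μ, shape1 = 0.9·9.8434 = 8.859 and shape2 = 0.1·9.8434 = 0.984.

shape1 = 8.859, shape2 = 0.984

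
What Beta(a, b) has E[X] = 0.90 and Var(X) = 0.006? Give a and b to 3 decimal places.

By moment matching, a+b = μ(1−μ)/σ² − 1 = (0.90·0.10)/0.006 − 1 = 15.0000 − 1 = 14.0000.
Since a/(a+b) = μ, a = 0.90·14.0000 = 12.600 and b = 0.10·14.0000 = 1.400.

a = 12.600, b = 1.400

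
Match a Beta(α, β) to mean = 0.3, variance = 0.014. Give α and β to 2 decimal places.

By moment matching, α+β = μ(1−μ)/σ² − 1 = (0.3·0.7)/0.014 − 1 = 15.0000 − 1 = 14.0000.
Since α/(α+β) = μ, α = 0.3·14.0000 = 4.20 and β = 0.7·14.0000 = 9.80.

α = 4.20, β = 9.80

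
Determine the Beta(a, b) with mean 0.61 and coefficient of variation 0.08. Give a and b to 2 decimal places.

a = 60.33, b = 38.57

Var = (CV·μ)² = (0.08×0.61)² = 0.002381.
a+b = μ(1−μ)/Var − 1 = 0.2379/0.002381 − 1 = 98.8975.
Thus a = 0.61·98.8975 = 60.33 and b = 0.39·98.8975 = 38.57.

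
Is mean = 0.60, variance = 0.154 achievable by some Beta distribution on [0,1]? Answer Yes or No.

Yes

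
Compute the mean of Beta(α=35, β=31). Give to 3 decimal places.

E[X] = α/(α+β) = 35/66 = 0.530.

0.530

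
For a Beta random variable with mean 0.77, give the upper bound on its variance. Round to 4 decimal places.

0.1771

Var = μ(1−μ)/(α+β+1), which approaches μ(1−μ) as α+β → 0.
So the supremum is μ(1−μ) = 0.77×0.23 = 0.1771.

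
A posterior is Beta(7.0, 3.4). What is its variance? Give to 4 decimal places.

0.0193

Var = αβ/[(α+β)²(α+β+1)] = (7.0×3.4)/(10.4²×11.4) = 23.80/1233.024 = 0.0193.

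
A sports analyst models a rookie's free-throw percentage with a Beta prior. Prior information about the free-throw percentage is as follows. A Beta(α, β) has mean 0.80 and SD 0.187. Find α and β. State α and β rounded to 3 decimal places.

α = 2.860, β = 0.715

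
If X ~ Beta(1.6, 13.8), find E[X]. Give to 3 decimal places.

0.104

The Beta mean is α/(α+β) = 1.6/(1.6+13.8) = 0.104.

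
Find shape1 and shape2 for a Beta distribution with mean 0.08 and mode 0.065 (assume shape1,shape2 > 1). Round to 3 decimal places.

Let s = shape1+shape2. Mean gives shape1 = μs = 0.08s; mode gives (shape1−1)/(s−2) = 0.065.
Substituting: 0.08s − 1 = 0.065(s−2) = 0.065s − 0.130, so 0.015s = 0.870 and s = 58.0000.
Then shape1 = 0.08×58.0000 = 4.640 and shape2 = s−shape1 = 53.360.

shape1 = 4.640, shape2 = 53.360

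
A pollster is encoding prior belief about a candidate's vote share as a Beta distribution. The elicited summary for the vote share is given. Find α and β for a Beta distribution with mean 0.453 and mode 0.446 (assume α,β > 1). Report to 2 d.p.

α = 6.99, β = 8.44

Let s = α+β. Mean gives α = μs = 0.453s; mode gives (α−1)/(s−2) = 0.446.
Substituting: 0.453s − 1 = 0.446(s−2) = 0.446s − 0.892, so 0.007s = 0.108 and s = 15.4286.
Then α = 0.453×15.4286 = 6.99 and β = s−α = 8.44.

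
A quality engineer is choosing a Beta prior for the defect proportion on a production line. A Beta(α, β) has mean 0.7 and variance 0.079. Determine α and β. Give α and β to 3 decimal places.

Let s = α+β. The Beta variance is μ(1−μ)/(s+1).
So s+1 = μ(1−μ)/σ² = (0.7×0.3)/0.079 = 0.21/0.079 = 2.6582, giving s = 1.6582.
Then α = μs = 0.7×1.6582 = 1.161 and β = (1−μ)s = 0.3×1.6582 = 0.497.

α = 1.161, β = 0.497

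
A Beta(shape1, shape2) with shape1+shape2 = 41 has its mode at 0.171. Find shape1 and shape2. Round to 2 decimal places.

Since the density peak of Beta(shape1,shape2) is at (shape1−1)/(shape1+shape2−2),
shape1 = 1 + 0.171(41−2) = 7.67 and shape2 = 41 − 7.67 = 33.33.

shape1 = 7.67, shape2 = 33.33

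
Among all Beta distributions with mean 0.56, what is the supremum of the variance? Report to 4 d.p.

Var = μ(1−μ)/(α+β+1), which approaches μ(1−μ) as α+β → 0.
So the supremum is μ(1−μ) = 0.56×0.44 = 0.2464.

0.2464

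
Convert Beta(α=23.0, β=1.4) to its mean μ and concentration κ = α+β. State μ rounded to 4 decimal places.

μ = 0.9426, κ = 24.4

κ = α+β = 23.0+1.4 = 24.4; μ = α/κ = 23.0/24.4 = 0.9426.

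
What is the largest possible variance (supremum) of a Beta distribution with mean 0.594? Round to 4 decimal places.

Var = μ(1−μ)/(α+β+1), which approaches μ(1−μ) as α+β → 0.
So the supremum is μ(1−μ) = 0.594×0.406 = 0.2412.

0.2412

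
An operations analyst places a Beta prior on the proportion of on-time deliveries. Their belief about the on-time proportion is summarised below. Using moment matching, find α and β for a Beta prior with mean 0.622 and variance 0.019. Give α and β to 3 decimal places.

Let s = α+β. The Beta variance is μ(1−μ)/(s+1).
So s+1 = μ(1−μ)/σ² = (0.622×0.378)/0.019 = 0.235116/0.019 = 12.3745, giving s = 11.3745.
Then α = μs = 0.622×11.3745 = 7.075 and β = (1−μ)s = 0.378×11.3745 = 4.300.

α = 7.075, β = 4.300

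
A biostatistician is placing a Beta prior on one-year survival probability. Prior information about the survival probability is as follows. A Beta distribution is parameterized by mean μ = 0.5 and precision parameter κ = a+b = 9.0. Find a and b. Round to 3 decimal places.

Split κ in proportion μ : (1−μ): a = 0.5·9.0 = 4.500, b = 9.0 − 4.500 = 4.500.

a = 4.500, b = 4.500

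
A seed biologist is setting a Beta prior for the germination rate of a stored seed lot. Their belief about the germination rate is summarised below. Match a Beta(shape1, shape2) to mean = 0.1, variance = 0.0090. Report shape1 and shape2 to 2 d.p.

shape1 = 0.90, shape2 = 8.10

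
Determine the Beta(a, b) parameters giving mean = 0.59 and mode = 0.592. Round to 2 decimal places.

a = 54.28, b = 37.72

With s = a+b: μ = a/s and mode = (a−1)/(s−2). Eliminating a = μs,
μs − 1 = m(s−2) ⇒ s(μ−m) = 1−2m ⇒ s = -0.184/-0.002 = 92.0000.
So a = μs = 54.28, b = (1−μ)s = 37.72.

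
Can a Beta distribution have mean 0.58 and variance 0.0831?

The Beta variance bound is σ² < μ(1−μ).
Here μ(1−μ) = 0.58×0.42 = 0.2436, and 0.0831 < 0.2436.

Yes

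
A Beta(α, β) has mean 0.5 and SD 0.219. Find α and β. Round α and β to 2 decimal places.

σ² = 0.219² = 0.047961.
With s = α+β, Var = μ(1−μ)/(s+1), so s+1 = (0.5×0.5)/0.047961 = 5.2126 and s = 4.2126.
α = μs = 2.11, β = (1−μ)s = 2.11.

α = 2.11, β = 2.11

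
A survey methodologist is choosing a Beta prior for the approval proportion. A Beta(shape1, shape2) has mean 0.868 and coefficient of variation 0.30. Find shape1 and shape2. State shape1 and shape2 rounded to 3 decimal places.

shape1 = 0.599, shape2 = 0.091

Var = (CV·μ)² = (0.30×0.868)² = 0.067808.
shape1+shape2 = μ(1−μ)/Var − 1 = 0.114576/0.067808 − 1 = 0.6897.
Thus shape1 = 0.868·0.6897 = 0.599 and shape2 = 0.132·0.6897 = 0.091.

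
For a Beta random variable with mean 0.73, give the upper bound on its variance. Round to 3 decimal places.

Var = μ(1−μ)/(α+β+1), which approaches μ(1−μ) as α+β → 0.
So the supremum is μ(1−μ) = 0.73×0.27 = 0.197.

0.197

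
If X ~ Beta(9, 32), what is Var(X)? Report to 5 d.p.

0.00408

μ = 9/41 = 0.219512; Var = μ(1−μ)/(α+β+1) = 0.1713266/42 = 0.00408.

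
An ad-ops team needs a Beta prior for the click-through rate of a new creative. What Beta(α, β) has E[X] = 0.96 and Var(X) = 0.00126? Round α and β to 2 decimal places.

α = 28.30, β = 1.18

Write ν = α+β; then α = μν and Var = μ(1−μ)/(ν+1).
ν = μ(1−μ)/Var − 1 = 0.0384/0.00126 − 1 = 29.4762.
α = 0.96·29.4762 = 28.30, β = 0.04·29.4762 = 1.18.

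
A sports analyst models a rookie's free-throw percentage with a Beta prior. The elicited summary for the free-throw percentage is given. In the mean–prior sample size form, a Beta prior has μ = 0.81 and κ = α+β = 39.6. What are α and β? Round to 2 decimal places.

α = 32.08, β = 7.52

α = μκ = 0.81×39.6 = 32.08 and β = (1−μ)κ = 0.19×39.6 = 7.52.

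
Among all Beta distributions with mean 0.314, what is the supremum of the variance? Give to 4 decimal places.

Var = μ(1−μ)/(α+β+1), which approaches μ(1−μ) as α+β → 0.
So the supremum is μ(1−μ) = 0.314×0.686 = 0.2154.

0.2154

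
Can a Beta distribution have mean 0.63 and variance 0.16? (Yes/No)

The Beta variance bound is σ² < μ(1−μ).
Here μ(1−μ) = 0.63×0.37 = 0.2331, and 0.16 < 0.2331.

Yes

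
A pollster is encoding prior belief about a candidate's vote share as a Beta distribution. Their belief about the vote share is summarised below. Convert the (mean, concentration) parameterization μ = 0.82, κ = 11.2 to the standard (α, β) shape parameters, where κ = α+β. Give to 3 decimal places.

Split κ in proportion μ : (1−μ): α = 0.82·11.2 = 9.184, β = 11.2 − 9.184 = 2.016.

α = 9.184, β = 2.016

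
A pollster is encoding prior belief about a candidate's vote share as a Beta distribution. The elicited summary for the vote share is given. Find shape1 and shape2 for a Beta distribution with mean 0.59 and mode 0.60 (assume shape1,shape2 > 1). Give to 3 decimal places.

With s = shape1+shape2: μ = shape1/s and mode = (shape1−1)/(s−2). Eliminating shape1 = μs,
μs − 1 = m(s−2) ⇒ s(μ−m) = 1−2m ⇒ s = -0.20/-0.01 = 20.0000.
So shape1 = μs = 11.800, shape2 = (1−μ)s = 8.200.

shape1 = 11.800, shape2 = 8.200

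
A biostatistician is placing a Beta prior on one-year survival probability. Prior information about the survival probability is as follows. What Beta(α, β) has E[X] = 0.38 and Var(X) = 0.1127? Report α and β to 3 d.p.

Write ν = α+β; then α = μν and Var = μ(1−μ)/(ν+1).
ν = μ(1−μ)/Var − 1 = 0.2356/0.1127 − 1 = 1.0905.
α = 0.38·1.0905 = 0.414, β = 0.62·1.0905 = 0.676.

α = 0.414, β = 0.676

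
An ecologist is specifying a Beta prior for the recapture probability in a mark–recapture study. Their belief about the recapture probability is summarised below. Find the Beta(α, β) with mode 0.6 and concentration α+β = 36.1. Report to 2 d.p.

α = 21.46, β = 14.64

Since the density peak of Beta(α,β) is at (α−1)/(α+β−2),
α = 1 + 0.6(36.1−2) = 21.46 and β = 36.1 − 21.46 = 14.64.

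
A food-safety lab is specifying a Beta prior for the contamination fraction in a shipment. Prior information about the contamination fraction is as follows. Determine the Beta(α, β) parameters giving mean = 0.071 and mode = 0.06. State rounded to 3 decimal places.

With s = α+β: μ = α/s and mode = (α−1)/(s−2). Eliminating α = μs,
μs − 1 = m(s−2) ⇒ s(μ−m) = 1−2m ⇒ s = 0.88/0.011 = 80.0000.
So α = μs = 5.680, β = (1−μ)s = 74.320.

α = 5.680, β = 74.320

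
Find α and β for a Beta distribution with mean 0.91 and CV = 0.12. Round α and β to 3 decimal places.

α = 5.340, β = 0.528

σ = CV·μ = 0.12×0.91 = 0.10920, so σ² = 0.011925.
s+1 = μ(1−μ)/σ² = 0.0819/0.011925 = 6.8681, so s = α+β = 5.8681.
α = μs = 5.340, β = (1−μ)s = 0.528.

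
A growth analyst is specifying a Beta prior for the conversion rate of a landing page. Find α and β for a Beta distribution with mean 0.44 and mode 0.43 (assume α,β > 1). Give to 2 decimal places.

α = 6.16, β = 7.84

With s = α+β: μ = α/s and mode = (α−1)/(s−2). Eliminating α = μs,
μs − 1 = m(s−2) ⇒ s(μ−m) = 1−2m ⇒ s = 0.14/0.01 = 14.0000.
So α = μs = 6.16, β = (1−μ)s = 7.84.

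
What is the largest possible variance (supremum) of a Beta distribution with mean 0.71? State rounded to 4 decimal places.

0.2059

For fixed mean μ the Beta variance is μ(1−μ)/(α+β+1), increasing as α+β decreases.
Its least upper bound (not attained) is μ(1−μ) = 0.71·0.29 = 0.2059.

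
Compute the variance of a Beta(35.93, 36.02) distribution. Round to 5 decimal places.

0.00343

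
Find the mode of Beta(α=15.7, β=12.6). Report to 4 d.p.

0.5589

The density x^(α−1)(1−x)^(β−1) is maximised at (α−1)/(α+β−2) = 14.7/26.3 = 0.5589.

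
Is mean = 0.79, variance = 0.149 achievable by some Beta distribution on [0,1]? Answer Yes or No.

Yes

For any Beta, Var(X) < E[X]·(1−E[X]).
Here μ(1−μ) = 0.79×0.21 = 0.1659, and 0.149 < 0.1659.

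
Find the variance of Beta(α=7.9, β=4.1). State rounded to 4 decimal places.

Var = αβ/[(α+β)²(α+β+1)] = (7.9×4.1)/(12.0²×13.0) = 32.39/1872.000 = 0.0173.

0.0173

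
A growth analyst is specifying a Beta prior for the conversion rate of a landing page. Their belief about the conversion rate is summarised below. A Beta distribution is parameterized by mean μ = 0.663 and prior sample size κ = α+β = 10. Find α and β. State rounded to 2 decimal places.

α = μκ = 0.663×10 = 6.63 and β = (1−μ)κ = 0.337×10 = 3.37.

α = 6.63, β = 3.37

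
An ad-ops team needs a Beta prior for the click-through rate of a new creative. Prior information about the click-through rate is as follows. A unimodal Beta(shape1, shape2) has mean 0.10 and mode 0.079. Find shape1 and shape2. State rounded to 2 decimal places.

With s = shape1+shape2: μ = shape1/s and mode = (shape1−1)/(s−2). Eliminating shape1 = μs,
μs − 1 = m(s−2) ⇒ s(μ−m) = 1−2m ⇒ s = 0.842/0.021 = 40.0952.
So shape1 = μs = 4.01, shape2 = (1−μ)s = 36.09.

shape1 = 4.01, shape2 = 36.09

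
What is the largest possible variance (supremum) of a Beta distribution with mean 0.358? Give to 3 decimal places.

0.230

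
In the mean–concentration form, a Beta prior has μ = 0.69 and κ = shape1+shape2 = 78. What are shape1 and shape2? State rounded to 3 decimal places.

shape1 = 53.820, shape2 = 24.180

Split κ in proportion μ : (1−μ): shape1 = 0.69·78 = 53.820, shape2 = 78 − 53.820 = 24.180.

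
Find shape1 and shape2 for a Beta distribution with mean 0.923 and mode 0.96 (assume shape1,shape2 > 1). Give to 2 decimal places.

shape1 = 22.95, shape2 = 1.91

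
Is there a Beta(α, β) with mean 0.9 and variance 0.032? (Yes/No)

For any Beta, Var(X) < E[X]·(1−E[X]).
Here μ(1−μ) = 0.9×0.1 = 0.09, and 0.032 < 0.09.

Yes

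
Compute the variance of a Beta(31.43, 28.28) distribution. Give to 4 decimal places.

0.0041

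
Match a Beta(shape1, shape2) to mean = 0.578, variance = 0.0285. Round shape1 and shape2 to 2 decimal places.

shape1 = 4.37, shape2 = 3.19

By moment matching, shape1+shape2 = μ(1−μ)/σ² − 1 = (0.578·0.422)/0.0285 − 1 = 8.5585 − 1 = 7.5585.
Since shape1/(shape1+shape2) = μ, shape1 = 0.578·7.5585 = 4.37 and shape2 = 0.422·7.5585 = 3.19.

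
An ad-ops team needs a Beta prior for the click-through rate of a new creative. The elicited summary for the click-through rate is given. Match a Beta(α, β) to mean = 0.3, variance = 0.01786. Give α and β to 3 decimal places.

α = 3.227, β = 7.531

By moment matching, α+β = μ(1−μ)/σ² − 1 = (0.3·0.7)/0.01786 − 1 = 11.7581 − 1 = 10.7581.
Since α/(α+β) = μ, α = 0.3·10.7581 = 3.227 and β = 0.7·10.7581 = 7.531.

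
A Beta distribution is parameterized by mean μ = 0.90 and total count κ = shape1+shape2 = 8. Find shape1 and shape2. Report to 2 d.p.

shape1 = 7.20, shape2 = 0.80

shape1 = μκ = 0.90×8 = 7.20 and shape2 = (1−μ)κ = 0.10×8 = 0.80.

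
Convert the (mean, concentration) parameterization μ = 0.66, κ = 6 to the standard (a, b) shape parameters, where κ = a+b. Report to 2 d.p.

Split κ in proportion μ : (1−μ): a = 0.66·6 = 3.96, b = 6 − 3.96 = 2.04.

a = 3.96, b = 2.04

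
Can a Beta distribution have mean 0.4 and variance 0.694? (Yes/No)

The Beta variance bound is σ² < μ(1−μ).
Here μ(1−μ) = 0.4×0.6 = 0.24, and 0.694 ≥ 0.24.

No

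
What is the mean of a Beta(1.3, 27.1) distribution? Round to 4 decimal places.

The Beta mean is α/(α+β) = 1.3/(1.3+27.1) = 0.0458.

0.0458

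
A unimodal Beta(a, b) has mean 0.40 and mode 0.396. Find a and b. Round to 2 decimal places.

Let s = a+b. Mean gives a = μs = 0.40s; mode gives (a−1)/(s−2) = 0.396.
Substituting: 0.40s − 1 = 0.396(s−2) = 0.396s − 0.792, so 0.004s = 0.208 and s = 52.0000.
Then a = 0.40×52.0000 = 20.80 and b = s−a = 31.20.

a = 20.80, b = 31.20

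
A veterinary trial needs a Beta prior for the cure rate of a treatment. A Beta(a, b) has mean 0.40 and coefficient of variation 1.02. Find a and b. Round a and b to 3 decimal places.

σ = CV·μ = 1.02×0.40 = 0.40800, so σ² = 0.166464.
s+1 = μ(1−μ)/σ² = 0.2400/0.166464 = 1.4418, so s = a+b = 0.4418.
a = μs = 0.177, b = (1−μ)s = 0.265.

a = 0.177, b = 0.265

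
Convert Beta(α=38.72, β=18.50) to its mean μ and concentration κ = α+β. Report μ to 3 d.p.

μ = 0.677, κ = 57.22

κ = α+β = 38.72+18.50 = 57.22; μ = α/κ = 38.72/57.22 = 0.677.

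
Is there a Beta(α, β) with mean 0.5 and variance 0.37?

No

A Beta with mean μ has variance μ(1−μ)/(α+β+1) < μ(1−μ).
Here μ(1−μ) = 0.5×0.5 = 0.25, and 0.37 ≥ 0.25.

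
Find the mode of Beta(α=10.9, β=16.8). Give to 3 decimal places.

0.385

With α,β > 1, mode = (α−1)/(α+β−2) = 9.9/25.7 = 0.385.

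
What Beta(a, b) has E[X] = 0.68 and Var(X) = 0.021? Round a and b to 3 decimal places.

a = 6.366, b = 2.996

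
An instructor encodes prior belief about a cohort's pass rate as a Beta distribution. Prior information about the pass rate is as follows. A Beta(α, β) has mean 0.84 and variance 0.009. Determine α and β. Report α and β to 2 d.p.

By moment matching, α+β = μ(1−μ)/σ² − 1 = (0.84·0.16)/0.009 − 1 = 14.9333 − 1 = 13.9333.
Since α/(α+β) = μ, α = 0.84·13.9333 = 11.70 and β = 0.16·13.9333 = 2.23.

α = 11.70, β = 2.23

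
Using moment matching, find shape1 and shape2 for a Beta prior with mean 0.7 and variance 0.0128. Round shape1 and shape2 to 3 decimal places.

shape1 = 10.784, shape2 = 4.622

Write ν = shape1+shape2; then shape1 = μν and Var = μ(1−μ)/(ν+1).
ν = μ(1−μ)/Var − 1 = 0.21/0.0128 − 1 = 15.4062.
shape1 = 0.7·15.4062 = 10.784, shape2 = 0.3·15.4062 = 4.622.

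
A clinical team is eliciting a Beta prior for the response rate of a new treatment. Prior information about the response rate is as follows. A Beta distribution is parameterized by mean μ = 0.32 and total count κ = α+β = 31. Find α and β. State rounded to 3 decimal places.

α = 9.920, β = 21.080

Split κ in proportion μ : (1−μ): α = 0.32·31 = 9.920, β = 31 − 9.920 = 21.080.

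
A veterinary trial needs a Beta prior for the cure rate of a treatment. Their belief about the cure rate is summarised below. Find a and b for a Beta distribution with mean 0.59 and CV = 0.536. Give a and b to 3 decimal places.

Var = (CV·μ)² = (0.536×0.59)² = 0.100008.
a+b = μ(1−μ)/Var − 1 = 0.2419/0.100008 − 1 = 1.4188.
Thus a = 0.59·1.4188 = 0.837 and b = 0.41·1.4188 = 0.582.

a = 0.837, b = 0.582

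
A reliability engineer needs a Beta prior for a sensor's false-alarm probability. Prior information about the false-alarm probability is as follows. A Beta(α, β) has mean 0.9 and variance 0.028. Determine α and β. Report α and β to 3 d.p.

α = 1.993, β = 0.221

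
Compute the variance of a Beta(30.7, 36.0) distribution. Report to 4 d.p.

0.0037

Var = αβ/[(α+β)²(α+β+1)] = (30.7×36.0)/(66.7²×67.7) = 1105.20/301189.853 = 0.0037.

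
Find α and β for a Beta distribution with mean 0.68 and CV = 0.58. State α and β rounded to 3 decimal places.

α = 0.271, β = 0.128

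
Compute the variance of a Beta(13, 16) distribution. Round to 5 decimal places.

μ = 13/29 = 0.448276; Var = μ(1−μ)/(α+β+1) = 0.2473246/30 = 0.00824.

0.00824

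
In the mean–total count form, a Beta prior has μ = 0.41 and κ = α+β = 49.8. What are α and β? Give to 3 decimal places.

α = 20.418, β = 29.382

α = μκ = 0.41×49.8 = 20.418 and β = (1−μ)κ = 0.59×49.8 = 29.382.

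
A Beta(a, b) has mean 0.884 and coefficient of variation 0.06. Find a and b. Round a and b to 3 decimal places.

Var = (CV·μ)² = (0.06×0.884)² = 0.002813.
a+b = μ(1−μ)/Var − 1 = 0.102544/0.002813 − 1 = 35.4505.
Thus a = 0.884·35.4505 = 31.338 and b = 0.116·35.4505 = 4.112.

a = 31.338, b = 4.112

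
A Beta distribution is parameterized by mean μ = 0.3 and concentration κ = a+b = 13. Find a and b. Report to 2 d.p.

Split κ in proportion μ : (1−μ): a = 0.3·13 = 3.90, b = 13 − 3.90 = 9.10.

a = 3.90, b = 9.10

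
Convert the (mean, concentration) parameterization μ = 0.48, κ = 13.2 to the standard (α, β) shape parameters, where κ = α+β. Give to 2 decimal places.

Split κ in proportion μ : (1−μ): α = 0.48·13.2 = 6.34, β = 13.2 − 6.34 = 6.86.

α = 6.34, β = 6.86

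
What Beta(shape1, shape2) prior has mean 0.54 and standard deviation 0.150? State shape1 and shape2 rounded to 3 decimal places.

First σ² = 0.022500. Setting shape1 = μn, shape2 = (1−μ)n with n = shape1+shape2,
μ(1−μ)/(n+1) = 0.022500 ⇒ n+1 = 0.2484/0.022500 = 11.0400 ⇒ n = 10.0400.
Hence shape1 = 0.54×10.0400 = 5.422, shape2 = 0.46×10.0400 = 4.618.

shape1 = 5.422, shape2 = 4.618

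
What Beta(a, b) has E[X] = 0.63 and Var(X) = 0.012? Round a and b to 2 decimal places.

a = 11.61, b = 6.82

By moment matching, a+b = μ(1−μ)/σ² − 1 = (0.63·0.37)/0.012 − 1 = 19.4250 − 1 = 18.4250.
Since a/(a+b) = μ, a = 0.63·18.4250 = 11.61 and b = 0.37·18.4250 = 6.82.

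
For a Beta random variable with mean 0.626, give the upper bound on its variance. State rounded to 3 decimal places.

0.234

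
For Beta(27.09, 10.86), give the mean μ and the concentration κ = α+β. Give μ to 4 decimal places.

μ = 0.7138, κ = 37.95

κ = α+β = 27.09+10.86 = 37.95; μ = α/κ = 27.09/37.95 = 0.7138.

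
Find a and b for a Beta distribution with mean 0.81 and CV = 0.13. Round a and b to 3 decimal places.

Var = (CV·μ)² = (0.13×0.81)² = 0.011088.
a+b = μ(1−μ)/Var − 1 = 0.1539/0.011088 − 1 = 12.8798.
Thus a = 0.81·12.8798 = 10.433 and b = 0.19·12.8798 = 2.447.

a = 10.433, b = 2.447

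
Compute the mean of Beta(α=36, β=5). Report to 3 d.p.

0.878

The Beta mean is α/(α+β) = 36/(36+5) = 0.878.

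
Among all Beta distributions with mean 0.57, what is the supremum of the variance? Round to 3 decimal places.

0.245

For fixed mean μ the Beta variance is μ(1−μ)/(α+β+1), increasing as α+β decreases.
Its least upper bound (not attained) is μ(1−μ) = 0.57·0.43 = 0.245.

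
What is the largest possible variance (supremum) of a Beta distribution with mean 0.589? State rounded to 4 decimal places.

0.2421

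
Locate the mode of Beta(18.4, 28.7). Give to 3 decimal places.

0.386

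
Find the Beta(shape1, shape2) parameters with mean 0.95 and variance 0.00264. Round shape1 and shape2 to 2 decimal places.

shape1 = 16.14, shape2 = 0.85

Write ν = shape1+shape2; then shape1 = μν and Var = μ(1−μ)/(ν+1).
ν = μ(1−μ)/Var − 1 = 0.0475/0.00264 − 1 = 16.9924.
shape1 = 0.95·16.9924 = 16.14, shape2 = 0.05·16.9924 = 0.85.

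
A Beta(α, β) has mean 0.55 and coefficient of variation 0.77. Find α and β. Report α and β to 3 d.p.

σ = CV·μ = 0.77×0.55 = 0.42350, so σ² = 0.179352.
s+1 = μ(1−μ)/σ² = 0.2475/0.179352 = 1.3800, so s = α+β = 0.3800.
α = μs = 0.209, β = (1−μ)s = 0.171.

α = 0.209, β = 0.171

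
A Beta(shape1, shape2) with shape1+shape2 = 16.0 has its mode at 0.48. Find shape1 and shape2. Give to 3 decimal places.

For shape1,shape2>1 the mode is (shape1−1)/(shape1+shape2−2), so shape1 = mode·(κ−2)+1 = 0.48×14.0+1 = 7.720.
And shape2 = (1−mode)·(κ−2)+1 = 0.52×14.0+1 = 8.280.

shape1 = 7.720, shape2 = 8.280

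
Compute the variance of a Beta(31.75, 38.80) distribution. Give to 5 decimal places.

0.00346

μ = 31.75/70.55 = 0.450035; Var = μ(1−μ)/(α+β+1) = 0.2475035/71.55 = 0.00346.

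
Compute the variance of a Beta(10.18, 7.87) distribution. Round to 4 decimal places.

0.0129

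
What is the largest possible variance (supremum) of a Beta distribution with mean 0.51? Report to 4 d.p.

0.2499

Var = μ(1−μ)/(α+β+1), which approaches μ(1−μ) as α+β → 0.
So the supremum is μ(1−μ) = 0.51×0.49 = 0.2499.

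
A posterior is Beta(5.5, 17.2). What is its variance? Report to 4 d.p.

0.0077

α+β = 22.7 and αβ = 94.60, so Var = αβ/[(α+β)²(α+β+1)] = 94.60/12212.373 = 0.0077.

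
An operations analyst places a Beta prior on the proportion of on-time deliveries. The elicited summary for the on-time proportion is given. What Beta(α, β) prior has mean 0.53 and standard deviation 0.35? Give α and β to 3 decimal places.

Variance = 0.35² = 0.1225. The moment-matching identity α+β = μ(1−μ)/Var − 1 gives
α+β = 0.2491/0.1225 − 1 = 1.0335, so α = μ·1.0335 = 0.548 and β = (1−μ)·1.0335 = 0.486.

α = 0.548, β = 0.486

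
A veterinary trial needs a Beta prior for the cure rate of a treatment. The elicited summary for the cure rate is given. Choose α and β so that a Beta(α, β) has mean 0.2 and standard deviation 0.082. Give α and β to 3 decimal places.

α = 4.559, β = 18.236

Variance = 0.082² = 0.006724. The moment-matching identity α+β = μ(1−μ)/Var − 1 gives
α+β = 0.16/0.006724 − 1 = 22.7954, so α = μ·22.7954 = 4.559 and β = (1−μ)·22.7954 = 18.236.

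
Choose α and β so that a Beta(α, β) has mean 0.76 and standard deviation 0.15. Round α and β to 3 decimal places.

α = 5.401, β = 1.706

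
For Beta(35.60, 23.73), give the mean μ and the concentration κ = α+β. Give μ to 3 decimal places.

κ = α+β = 35.60+23.73 = 59.33; μ = α/κ = 35.60/59.33 = 0.600.

μ = 0.600, κ = 59.33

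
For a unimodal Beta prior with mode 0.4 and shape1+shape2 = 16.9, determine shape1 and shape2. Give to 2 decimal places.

Mode = (shape1−1)/(κ−2) with κ = shape1+shape2, so shape1−1 = 0.4·14.9 = 5.96.
shape1 = 6.96; shape2 = κ − shape1 = 9.94.

shape1 = 6.96, shape2 = 9.94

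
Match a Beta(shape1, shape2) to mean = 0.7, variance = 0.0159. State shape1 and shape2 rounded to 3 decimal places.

shape1 = 8.545, shape2 = 3.662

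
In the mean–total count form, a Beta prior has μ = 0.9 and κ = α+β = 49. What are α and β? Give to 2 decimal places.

α = 44.10, β = 4.90

Split κ in proportion μ : (1−μ): α = 0.9·49 = 44.10, β = 49 − 44.10 = 4.90.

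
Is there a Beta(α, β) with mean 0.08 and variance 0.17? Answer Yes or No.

No

For any Beta, Var(X) < E[X]·(1−E[X]).
Here μ(1−μ) = 0.08×0.92 = 0.0736, and 0.17 ≥ 0.0736.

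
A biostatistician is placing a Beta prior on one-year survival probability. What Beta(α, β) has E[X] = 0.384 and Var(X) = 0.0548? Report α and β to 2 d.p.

Let s = α+β. The Beta variance is μ(1−μ)/(s+1).
So s+1 = μ(1−μ)/σ² = (0.384×0.616)/0.0548 = 0.236544/0.0548 = 4.3165, giving s = 3.3165.
Then α = μs = 0.384×3.3165 = 1.27 and β = (1−μ)s = 0.616×3.3165 = 2.04.

α = 1.27, β = 2.04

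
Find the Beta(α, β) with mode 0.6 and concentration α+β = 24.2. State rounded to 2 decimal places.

α = 14.32, β = 9.88

Since the density peak of Beta(α,β) is at (α−1)/(α+β−2),
α = 1 + 0.6(24.2−2) = 14.32 and β = 24.2 − 14.32 = 9.88.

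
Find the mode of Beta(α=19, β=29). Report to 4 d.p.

0.3913

The density x^(α−1)(1−x)^(β−1) is maximised at (α−1)/(α+β−2) = 18/46 = 0.3913.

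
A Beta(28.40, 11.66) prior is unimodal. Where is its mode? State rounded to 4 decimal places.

The density x^(α−1)(1−x)^(β−1) is maximised at (α−1)/(α+β−2) = 27.40/38.06 = 0.7199.

0.7199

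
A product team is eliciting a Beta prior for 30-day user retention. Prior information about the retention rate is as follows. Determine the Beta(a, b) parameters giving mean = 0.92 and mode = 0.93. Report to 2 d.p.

Let s = a+b. Mean gives a = μs = 0.92s; mode gives (a−1)/(s−2) = 0.93.
Substituting: 0.92s − 1 = 0.93(s−2) = 0.93s − 1.86, so -0.01s = -0.86 and s = 86.0000.
Then a = 0.92×86.0000 = 79.12 and b = s−a = 6.88.

a = 79.12, b = 6.88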